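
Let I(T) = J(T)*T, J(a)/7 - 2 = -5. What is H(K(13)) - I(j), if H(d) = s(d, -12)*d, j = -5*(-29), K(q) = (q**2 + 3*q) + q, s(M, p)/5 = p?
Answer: -10215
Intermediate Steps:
s(M, p) = 5*p
J(a) = -21 (J(a) = 14 + 7*(-5) = 14 - 35 = -21)
K(q) = q**2 + 4*q
j = 145
H(d) = -60*d (H(d) = (5*(-12))*d = -60*d)
I(T) = -21*T
H(K(13)) - I(j) = -780*(4 + 13) - (-21)*145 = -780*17 - 1*(-3045) = -60*221 + 3045 = -13260 + 3045 = -10215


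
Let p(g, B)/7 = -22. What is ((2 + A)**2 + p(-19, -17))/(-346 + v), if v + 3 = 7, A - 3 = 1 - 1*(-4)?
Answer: 3/19 ≈ 0.15789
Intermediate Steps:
p(g, B) = -154 (p(g, B) = 7*(-22) = -154)
A = 8 (A = 3 + (1 - 1*(-4)) = 3 + (1 + 4) = 3 + 5 = 8)
v = 4 (v = -3 + 7 = 4)
((2 + A)**2 + p(-19, -17))/(-346 + v) = ((2 + 8)**2 - 154)/(-346 + 4) = (10**2 - 154)/(-342) = (100 - 154)*(-1/342) = -54*(-1/342) = 3/19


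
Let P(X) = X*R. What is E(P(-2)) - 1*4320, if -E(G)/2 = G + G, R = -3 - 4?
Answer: -4376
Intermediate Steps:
R = -7
P(X) = -7*X (P(X) = X*(-7) = -7*X)
E(G) = -4*G (E(G) = -2*(G + G) = -4*G)
E(P(-2)) - 1*4320 = -(-28)*(-2) - 1*4320 = -4*14 - 4320 = -56 - 4320 = -4376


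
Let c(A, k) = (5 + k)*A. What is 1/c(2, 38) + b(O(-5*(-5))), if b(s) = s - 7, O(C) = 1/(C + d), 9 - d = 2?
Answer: -9573/1376 ≈ -6.9571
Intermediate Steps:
c(A, k) = A*(5 + k)
d = 7 (d = 9 - 1*2 = 9 - 2 = 7)
O(C) = 1/(7 + C) (O(C) = 1/(C + 7) = 1/(7 + C))
b(s) = -7 + s
1/c(2, 38) + b(O(-5*(-5))) = 1/(2*(5 + 38)) + (-7 + 1/(7 - 5*(-5))) = 1/(2*43) + (-7 + 1/(7 + 25)) = 1/86 + (-7 + 1/32) = 1/86 - 223/32 = -9573/1376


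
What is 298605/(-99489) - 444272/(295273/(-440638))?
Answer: 590187558377483/890194409 ≈ 6.6299e+5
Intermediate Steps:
298605/(-99489) - 444272/(295273/(-440638)) = 298605*(-1/99489) - 444272/(295273*(-1/440638)) = -99535/33163 - 444272/(-26843/40058) = -99535/33163 - 444272*(-40058/26843) = -99535/33163 + 17796647776/26843 = 590187558377483/890194409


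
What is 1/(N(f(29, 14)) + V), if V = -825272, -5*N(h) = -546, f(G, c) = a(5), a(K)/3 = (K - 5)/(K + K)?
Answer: -5/4125814 ≈ -1.2119e-6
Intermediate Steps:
a(K) = 3*(-5 + K)/(2*K) (a(K) = 3*((K - 5)/(K + K)) = 3*((-5 + K)/((2*K))) = 3*((-5 + K)*(1/(2*K))) = 3*((-5 + K)/(2*K)) = 3*(-5 + K)/(2*K))
f(G, c) = 0 (f(G, c) = (3/2)*(-5 + 5)/5 = (3/2)*(1/5)*0 = 0)
N(h) = 546/5 (N(h) = -1/5*(-546) = 546/5)
1/(N(f(29, 14)) + V) = 1/(546/5 - 825272) = 1/(-4125814/5) = -5/4125814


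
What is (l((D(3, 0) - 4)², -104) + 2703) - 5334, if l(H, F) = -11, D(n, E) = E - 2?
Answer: -2642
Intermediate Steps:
D(n, E) = -2 + E
(l((D(3, 0) - 4)², -104) + 2703) - 5334 = (-11 + 2703) - 5334 = 2692 - 5334 = -2642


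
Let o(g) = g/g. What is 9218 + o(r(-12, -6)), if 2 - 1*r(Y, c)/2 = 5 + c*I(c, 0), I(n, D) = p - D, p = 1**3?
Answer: 9219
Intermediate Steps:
p = 1
I(n, D) = 1 - D
r(Y, c) = -6 - 2*c (r(Y, c) = 4 - 2*(5 + c*(1 - 1*0)) = 4 - 2*(5 + c*(1 + 0)) = 4 - 2*(5 + c*1) = 4 - 2*(5 + c) = 4 + (-10 - 2*c) = -6 - 2*c)
o(g) = 1
9218 + o(r(-12, -6)) = 9218 + 1 = 9219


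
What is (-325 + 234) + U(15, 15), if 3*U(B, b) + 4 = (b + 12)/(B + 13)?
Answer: -7729/84 ≈ -92.012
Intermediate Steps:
U(B, b) = -4/3 + (12 + b)/(3*(13 + B)) (U(B, b) = -4/3 + ((b + 12)/(B + 13))/3 = -4/3 + ((12 + b)/(13 + B))/3 = -4/3 + (12 + b)/(3*(13 + B)))
(-325 + 234) + U(15, 15) = (-325 + 234) + (-40 + 15 - 4*15)/(3*(13 + 15)) = -91 + (⅓)*(-40 + 15 - 60)/28 = -91 + (⅓)*(1/28)*(-85) = -91 - 85/84 = -7729/84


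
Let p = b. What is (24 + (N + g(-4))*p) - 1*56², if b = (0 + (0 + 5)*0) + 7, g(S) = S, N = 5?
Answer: -3105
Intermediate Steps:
b = 7 (b = (0 + 5*0) + 7 = (0 + 0) + 7 = 0 + 7 = 7)
p = 7
(24 + (N + g(-4))*p) - 1*56² = (24 + (5 - 4)*7) - 1*56² = (24 + 1*7) - 1*3136 = (24 + 7) - 3136 = 31 - 3136 = -3105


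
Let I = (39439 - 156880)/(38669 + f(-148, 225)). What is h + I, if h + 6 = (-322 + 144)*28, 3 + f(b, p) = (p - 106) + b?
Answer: -21435119/4293 ≈ -4993.0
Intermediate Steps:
f(b, p) = -109 + b + p (f(b, p) = -3 + ((p - 106) + b) = -3 + ((-106 + p) + b) = -3 + (-106 + b + p) = -109 + b + p)
I = -13049/4293 (I = (39439 - 156880)/(38669 + (-109 - 148 + 225)) = -117441/(38669 - 32) = -117441/38637 = -117441*1/38637 = -13049/4293 ≈ -3.0396)
h = -4990 (h = -6 + (-322 + 144)*28 = -6 - 178*28 = -6 - 4984 = -4990)
h + I = -4990 - 13049/4293 = -21435119/4293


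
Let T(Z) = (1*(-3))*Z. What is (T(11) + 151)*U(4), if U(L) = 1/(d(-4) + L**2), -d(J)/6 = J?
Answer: 59/20 ≈ 2.9500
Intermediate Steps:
d(J) = -6*J
T(Z) = -3*Z
U(L) = 1/(24 + L**2) (U(L) = 1/(-6*(-4) + L**2) = 1/(24 + L**2))
(T(11) + 151)*U(4) = (-3*11 + 151)/(24 + 4**2) = (-33 + 151)/(24 + 16) = 118/40 = 118*(1/40) = 59/20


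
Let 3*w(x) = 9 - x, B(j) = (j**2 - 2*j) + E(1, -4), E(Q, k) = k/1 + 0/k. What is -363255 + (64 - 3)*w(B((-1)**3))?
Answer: -1089155/3 ≈ -3.6305e+5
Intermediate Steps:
E(Q, k) = k (E(Q, k) = k*1 + 0 = k + 0 = k)
B(j) = -4 + j**2 - 2*j (B(j) = (j**2 - 2*j) - 4 = -4 + j**2 - 2*j)
w(x) = 3 - x/3 (w(x) = (9 - x)/3 = 3 - x/3)
-363255 + (64 - 3)*w(B((-1)**3)) = -363255 + (64 - 3)*(3 - (-4 + ((-1)**3)**2 - 2*(-1)**3)/3) = -363255 + 61*(3 - (-4 + (-1)**2 - 2*(-1))/3) = -363255 + 61*(3 - (-4 + 1 + 2)/3) = -363255 + 61*(3 - 1/3*(-1)) = -363255 + 61*(3 + 1/3) = -363255 + 61*(10/3) = -363255 + 610/3 = -1089155/3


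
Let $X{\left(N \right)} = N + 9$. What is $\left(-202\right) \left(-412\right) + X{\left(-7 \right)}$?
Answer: $83226$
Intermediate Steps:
$X{\left(N \right)} = 9 + N$
$\left(-202\right) \left(-412\right) + X{\left(-7 \right)} = \left(-202\right) \left(-412\right) + \left(9 - 7\right) = 83224 + 2 = 83226$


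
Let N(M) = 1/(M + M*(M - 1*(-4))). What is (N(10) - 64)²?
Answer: 92140801/22500 ≈ 4095.1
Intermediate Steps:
N(M) = 1/(M + M*(4 + M)) (N(M) = 1/(M + M*(M + 4)) = 1/(M + M*(4 + M)))
(N(10) - 64)² = (1/(10*(5 + 10)) - 64)² = ((⅒)/15 - 64)² = ((⅒)*(1/15) - 64)² = (1/150 - 64)² = (-9599/150)² = 92140801/22500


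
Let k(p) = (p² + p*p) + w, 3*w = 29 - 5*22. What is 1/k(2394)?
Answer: 1/11462445 ≈ 8.7241e-8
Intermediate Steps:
w = -27 (w = (29 - 5*22)/3 = (29 - 110)/3 = (⅓)*(-81) = -27)
k(p) = -27 + 2*p² (k(p) = (p² + p*p) - 27 = (p² + p²) - 27 = 2*p² - 27 = -27 + 2*p²)
1/k(2394) = 1/(-27 + 2*2394²) = 1/(-27 + 2*5731236) = 1/(-27 + 11462472) = 1/11462445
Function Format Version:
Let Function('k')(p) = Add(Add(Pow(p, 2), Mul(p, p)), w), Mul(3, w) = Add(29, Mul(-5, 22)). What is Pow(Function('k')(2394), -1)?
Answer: Rational(1, 11462445) ≈ 8.7241e-8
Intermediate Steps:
w = -27 (w = Mul(Rational(1, 3), Add(29, Mul(-5, 22))) = Mul(Rational(1, 3), Add(29, -110)) = Mul(Rational(1, 3), -81) = -27)
Function('k')(p) = Add(-27, Mul(2, Pow(p, 2))) (Function('k')(p) = Add(Add(Pow(p, 2), Mul(p, p)), -27) = Add(Add(Pow(p, 2), Pow(p, 2)), -27) = Add(Mul(2, Pow(p, 2)), -27) = Add(-27, Mul(2, Pow(p, 2))))
Pow(Function('k')(2394), -1) = Pow(Add(-27, Mul(2, Pow(2394, 2))), -1) = Pow(Add(-27, Mul(2, 5731236)), -1) = Pow(Add(-27, 11462472), -1) = Pow(11462445, -1) = Rational(1, 11462445)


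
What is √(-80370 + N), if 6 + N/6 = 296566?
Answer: √1698990 ≈ 1303.5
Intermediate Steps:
N = 1779360 (N = -36 + 6*296566 = -36 + 1779396 = 1779360)
√(-80370 + N) = √(-80370 + 1779360) = √1698990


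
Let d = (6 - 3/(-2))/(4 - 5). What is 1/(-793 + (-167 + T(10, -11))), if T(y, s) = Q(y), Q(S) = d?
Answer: -2/1935 ≈ -0.0010336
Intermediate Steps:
d = -15/2 (d = (6 - 3*(-1/2))/(-1) = (6 + 3/2)*(-1) = (15/2)*(-1) = -15/2 ≈ -7.5000)
Q(S) = -15/2
T(y, s) = -15/2
1/(-793 + (-167 + T(10, -11))) = 1/(-793 + (-167 - 15/2)) = 1/(-793 - 349/2) = 1/(-1935/2) = -2/1935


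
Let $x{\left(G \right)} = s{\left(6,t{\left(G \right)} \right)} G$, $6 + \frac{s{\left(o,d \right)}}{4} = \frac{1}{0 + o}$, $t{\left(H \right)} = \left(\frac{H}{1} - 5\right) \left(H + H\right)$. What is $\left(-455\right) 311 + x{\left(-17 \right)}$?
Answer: $- \frac{423325}{3} \approx -1.4111 \cdot 10^{5}$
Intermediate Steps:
$t{\left(H \right)} = 2 H \left(-5 + H\right)$ ($t{\left(H \right)} = \left(H 1 - 5\right) 2 H = \left(H - 5\right) 2 H = \left(-5 + H\right) 2 H = 2 H \left(-5 + H\right)$)
$s{\left(o,d \right)} = -24 + \frac{4}{o}$ ($s{\left(o,d \right)} = -24 + \frac{4}{0 + o} = -24 + \frac{4}{o}$)
$x{\left(G \right)} = - \frac{70 G}{3}$ ($x{\left(G \right)} = \left(-24 + \frac{4}{6}\right) G = \left(-24 + 4 \cdot \frac{1}{6}\right) G = \left(-24 + \frac{2}{3}\right) G = - \frac{70 G}{3}$)
$\left(-455\right) 311 + x{\left(-17 \right)} = \left(-455\right) 311 - - \frac{1190}{3} = -141505 + \frac{1190}{3} = - \frac{423325}{3}$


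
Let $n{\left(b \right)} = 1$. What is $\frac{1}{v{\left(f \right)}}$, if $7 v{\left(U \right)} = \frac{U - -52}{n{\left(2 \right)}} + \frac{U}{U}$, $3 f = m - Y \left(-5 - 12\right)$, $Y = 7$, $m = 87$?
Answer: $\frac{21}{365} \approx 0.057534$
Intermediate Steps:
$f = \frac{206}{3}$ ($f = \frac{87 - 7 \left(-5 - 12\right)}{3} = \frac{87 - 7 \left(-17\right)}{3} = \frac{87 - -119}{3} = \frac{87 + 119}{3} = \frac{1}{3} \cdot 206 = \frac{206}{3} \approx 68.667$)
$v{\left(U \right)} = \frac{53}{7} + \frac{U}{7}$ ($v{\left(U \right)} = \frac{\frac{U - -52}{1} + \frac{U}{U}}{7} = \frac{\left(U + 52\right) 1 + 1}{7} = \frac{\left(52 + U\right) 1 + 1}{7} = \frac{\left(52 + U\right) + 1}{7} = \frac{53 + U}{7} = \frac{53}{7} + \frac{U}{7}$)
$\frac{1}{v{\left(f \right)}} = \frac{1}{\frac{53}{7} + \frac{1}{7} \cdot \frac{206}{3}} = \frac{1}{\frac{53}{7} + \frac{206}{21}} = \frac{1}{\frac{365}{21}} = \frac{21}{365}$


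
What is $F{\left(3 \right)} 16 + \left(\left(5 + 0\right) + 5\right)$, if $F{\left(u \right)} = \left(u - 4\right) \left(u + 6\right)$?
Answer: $-134$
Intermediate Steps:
$F{\left(u \right)} = \left(-4 + u\right) \left(6 + u\right)$
$F{\left(3 \right)} 16 + \left(\left(5 + 0\right) + 5\right) = \left(-24 + 3^{2} + 2 \cdot 3\right) 16 + \left(\left(5 + 0\right) + 5\right) = \left(-24 + 9 + 6\right) 16 + \left(5 + 5\right) = \left(-9\right) 16 + 10 = -144 + 10 = -134$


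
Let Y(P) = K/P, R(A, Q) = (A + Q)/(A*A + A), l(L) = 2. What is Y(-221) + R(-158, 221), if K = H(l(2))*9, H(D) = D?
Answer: -432585/5482126 ≈ -0.078908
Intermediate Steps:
K = 18 (K = 2*9 = 18)
R(A, Q) = (A + Q)/(A + A²) (R(A, Q) = (A + Q)/(A² + A) = (A + Q)/(A + A²))
Y(P) = 18/P
Y(-221) + R(-158, 221) = 18/(-221) + (-158 + 221)/((-158)*(1 - 158)) = 18*(-1/221) - 1/158*63/(-157) = -18/221 - 1/158*(-1/157)*63 = -18/221 + 63/24806 = -432585/5482126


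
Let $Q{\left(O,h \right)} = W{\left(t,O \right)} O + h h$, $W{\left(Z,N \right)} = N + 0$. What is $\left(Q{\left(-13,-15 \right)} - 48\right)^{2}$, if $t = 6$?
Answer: $119716$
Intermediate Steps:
$W{\left(Z,N \right)} = N$
$Q{\left(O,h \right)} = O^{2} + h^{2}$ ($Q{\left(O,h \right)} = O O + h h = O^{2} + h^{2}$)
$\left(Q{\left(-13,-15 \right)} - 48\right)^{2} = \left(\left(\left(-13\right)^{2} + \left(-15\right)^{2}\right) - 48\right)^{2} = \left(\left(169 + 225\right) - 48\right)^{2} = \left(394 - 48\right)^{2} = 346^{2} = 119716$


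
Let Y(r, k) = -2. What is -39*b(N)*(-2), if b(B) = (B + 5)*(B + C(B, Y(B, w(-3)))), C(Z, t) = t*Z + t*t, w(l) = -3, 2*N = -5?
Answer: 2535/2 ≈ 1267.5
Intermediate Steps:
N = -5/2 (N = (½)*(-5) = -5/2 ≈ -2.5000)
C(Z, t) = t² + Z*t (C(Z, t) = Z*t + t² = t² + Z*t)
b(B) = (4 - B)*(5 + B) (b(B) = (B + 5)*(B - 2*(B - 2)) = (5 + B)*(B - 2*(-2 + B)) = (5 + B)*(B + (4 - 2*B)) = (5 + B)*(4 - B) = (4 - B)*(5 + B))
-39*b(N)*(-2) = -39*(20 - 1*(-5/2) - (-5/2)²)*(-2) = -39*(20 + 5/2 - 1*25/4)*(-2) = -39*(20 + 5/2 - 25/4)*(-2) = -39*65/4*(-2) = -2535/4*(-2) = 2535/2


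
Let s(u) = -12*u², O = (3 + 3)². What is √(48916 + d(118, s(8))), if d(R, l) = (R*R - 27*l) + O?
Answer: 2*√20903 ≈ 289.16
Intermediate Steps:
O = 36 (O = 6² = 36)
d(R, l) = 36 + R² - 27*l (d(R, l) = (R*R - 27*l) + 36 = (R² - 27*l) + 36 = 36 + R² - 27*l)
√(48916 + d(118, s(8))) = √(48916 + (36 + 118² - (-324)*8²)) = √(48916 + (36 + 13924 - (-324)*64)) = √(48916 + (36 + 13924 - 27*(-768))) = √(48916 + (36 + 13924 + 20736)) = √(48916 + 34696) = √83612 = 2*√20903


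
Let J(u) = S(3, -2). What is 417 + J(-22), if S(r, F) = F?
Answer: 415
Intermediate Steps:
J(u) = -2
417 + J(-22) = 417 - 2 = 415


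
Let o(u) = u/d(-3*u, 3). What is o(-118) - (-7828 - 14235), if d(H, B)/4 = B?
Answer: 132319/6 ≈ 22053.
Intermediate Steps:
d(H, B) = 4*B
o(u) = u/12 (o(u) = u/((4*3)) = u/12)
o(-118) - (-7828 - 14235) = (1/12)*(-118) - (-7828 - 14235) = -59/6 - 1*(-22063) = -59/6 + 22063 = 132319/6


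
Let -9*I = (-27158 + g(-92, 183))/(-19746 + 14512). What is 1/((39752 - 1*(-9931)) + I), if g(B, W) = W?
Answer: 47106/2340340423 ≈ 2.0128e-5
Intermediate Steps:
I = -26975/47106 (I = -(-27158 + 183)/(9*(-19746 + 14512)) = -(-26975)/(9*(-5234)) = -(-26975)*(-1)/(9*5234) = -1/9*26975/5234 = -26975/47106 ≈ -0.57264)
1/((39752 - 1*(-9931)) + I) = 1/((39752 - 1*(-9931)) - 26975/47106) = 1/((39752 + 9931) - 26975/47106) = 1/(49683 - 26975/47106) = 1/(2340340423/47106) = 47106/2340340423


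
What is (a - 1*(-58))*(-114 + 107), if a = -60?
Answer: 14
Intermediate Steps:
(a - 1*(-58))*(-114 + 107) = (-60 - 1*(-58))*(-114 + 107) = (-60 + 58)*(-7) = -2*(-7) = 14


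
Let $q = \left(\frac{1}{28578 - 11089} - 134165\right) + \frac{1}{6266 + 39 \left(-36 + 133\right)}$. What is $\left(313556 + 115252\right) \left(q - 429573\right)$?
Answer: $- \frac{42484255630847365440}{175746961} \approx -2.4174 \cdot 10^{11}$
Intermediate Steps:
$q = - \frac{23579090995027}{175746961}$ ($q = \left(\frac{1}{17489} - 134165\right) + \frac{1}{6266 + 39 \cdot 97} = \left(\frac{1}{17489} - 134165\right) + \frac{1}{6266 + 3783} = - \frac{2346411684}{17489} + \frac{1}{10049} = - \frac{23579090995027}{175746961} \approx -1.3417 \cdot 10^{5}$)
$\left(313556 + 115252\right) \left(q - 429573\right) = \left(313556 + 115252\right) \left(- \frac{23579090995027}{175746961} - 429573\right) = 428808 \left(- \frac{99075240272680}{175746961}\right) = - \frac{42484255630847365440}{175746961}$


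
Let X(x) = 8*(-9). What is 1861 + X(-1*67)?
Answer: 1789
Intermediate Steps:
X(x) = -72
1861 + X(-1*67) = 1861 - 72 = 1789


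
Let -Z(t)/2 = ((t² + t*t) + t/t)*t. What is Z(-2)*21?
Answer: 756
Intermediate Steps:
Z(t) = -2*t*(1 + 2*t²) (Z(t) = -2*((t² + t*t) + t/t)*t = -2*((t² + t²) + 1)*t = -2*(2*t² + 1)*t = -2*(1 + 2*t²)*t = -2*t*(1 + 2*t²))
Z(-2)*21 = (-4*(-2)³ - 2*(-2))*21 = (-4*(-8) + 4)*21 = (32 + 4)*21 = 36*21 = 756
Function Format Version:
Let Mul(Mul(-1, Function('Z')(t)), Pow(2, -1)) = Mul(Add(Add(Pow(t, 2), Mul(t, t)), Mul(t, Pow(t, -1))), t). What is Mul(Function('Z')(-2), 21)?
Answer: 756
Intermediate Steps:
Function('Z')(t) = Mul(-2, t, Add(1, Mul(2, Pow(t, 2)))) (Function('Z')(t) = Mul(-2, Mul(Add(Add(Pow(t, 2), Mul(t, t)), Mul(t, Pow(t, -1))), t)) = Mul(-2, Mul(Add(Add(Pow(t, 2), Pow(t, 2)), 1), t)) = Mul(-2, Mul(Add(Mul(2, Pow(t, 2)), 1), t)) = Mul(-2, Mul(Add(1, Mul(2, Pow(t, 2))), t)) = Mul(-2, Mul(t, Add(1, Mul(2, Pow(t, 2))))) = Mul(-2, t, Add(1, Mul(2, Pow(t, 2)))))
Mul(Function('Z')(-2), 21) = Mul(Add(Mul(-4, Pow(-2, 3)), Mul(-2, -2)), 21) = Mul(Add(Mul(-4, -8), 4), 21) = Mul(Add(32, 4), 21) = Mul(36, 21) = 756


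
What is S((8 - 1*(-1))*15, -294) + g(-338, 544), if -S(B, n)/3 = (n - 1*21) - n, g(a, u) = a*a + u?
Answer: 114851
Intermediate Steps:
g(a, u) = u + a² (g(a, u) = a² + u = u + a²)
S(B, n) = 63 (S(B, n) = -3*((n - 1*21) - n) = -3*((n - 21) - n) = -3*((-21 + n) - n) = -3*(-21) = 63)
S((8 - 1*(-1))*15, -294) + g(-338, 544) = 63 + (544 + (-338)²) = 63 + (544 + 114244) = 63 + 114788 = 114851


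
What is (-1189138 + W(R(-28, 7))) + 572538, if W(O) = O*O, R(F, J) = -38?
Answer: -615156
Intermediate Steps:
W(O) = O²
(-1189138 + W(R(-28, 7))) + 572538 = (-1189138 + (-38)²) + 572538 = (-1189138 + 1444) + 572538 = -1187694 + 572538 = -615156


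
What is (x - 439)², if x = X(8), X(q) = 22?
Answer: 173889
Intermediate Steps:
x = 22
(x - 439)² = (22 - 439)² = (-417)² = 173889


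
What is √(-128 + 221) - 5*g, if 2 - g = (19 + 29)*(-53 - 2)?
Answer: -13210 + √93 ≈ -13200.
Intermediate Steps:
g = 2642 (g = 2 - (19 + 29)*(-53 - 2) = 2 - 48*(-55) = 2 - 1*(-2640) = 2 + 2640 = 2642)
√(-128 + 221) - 5*g = √(-128 + 221) - 5*2642 = √93 - 1*13210 = √93 - 13210 = -13210 + √93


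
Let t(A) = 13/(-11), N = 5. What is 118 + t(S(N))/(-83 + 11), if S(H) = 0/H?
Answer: 93469/792 ≈ 118.02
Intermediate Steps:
S(H) = 0
t(A) = -13/11 (t(A) = 13*(-1/11) = -13/11)
118 + t(S(N))/(-83 + 11) = 118 - 13/11/(-83 + 11) = 118 - 13/11/(-72) = 118 - 1/72*(-13/11) = 118 + 13/792 = 93469/792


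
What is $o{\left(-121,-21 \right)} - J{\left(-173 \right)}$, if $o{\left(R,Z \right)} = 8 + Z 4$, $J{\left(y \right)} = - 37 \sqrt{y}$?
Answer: $-76 + 37 i \sqrt{173} \approx -76.0 + 486.66 i$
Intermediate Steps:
$o{\left(R,Z \right)} = 8 + 4 Z$
$o{\left(-121,-21 \right)} - J{\left(-173 \right)} = \left(8 + 4 \left(-21\right)\right) - - 37 \sqrt{-173} = \left(8 - 84\right) - - 37 i \sqrt{173} = -76 - - 37 i \sqrt{173} = -76 + 37 i \sqrt{173}$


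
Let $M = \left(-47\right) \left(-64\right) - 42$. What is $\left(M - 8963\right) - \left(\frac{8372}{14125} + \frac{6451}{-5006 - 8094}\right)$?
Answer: $- \frac{44387537613}{7401500} \approx -5997.1$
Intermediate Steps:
$M = 2966$ ($M = 3008 - 42 = 2966$)
$\left(M - 8963\right) - \left(\frac{8372}{14125} + \frac{6451}{-5006 - 8094}\right) = \left(2966 - 8963\right) - \left(\frac{8372}{14125} + \frac{6451}{-5006 - 8094}\right) = -5997 - \left(\frac{8372}{14125} + \frac{6451}{-5006 - 8094}\right) = -5997 - \left(\frac{8372}{14125} + \frac{6451}{-13100}\right) = -5997 - \frac{742113}{7401500} = - \frac{44387537613}{7401500}$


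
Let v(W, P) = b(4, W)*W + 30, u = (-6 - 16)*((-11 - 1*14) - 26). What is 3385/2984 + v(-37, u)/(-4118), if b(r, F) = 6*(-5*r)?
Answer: 300475/6144056 ≈ 0.048905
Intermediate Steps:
b(r, F) = -30*r
u = 1122 (u = -22*((-11 - 14) - 26) = -22*(-25 - 26) = -22*(-51) = 1122)
v(W, P) = 30 - 120*W (v(W, P) = (-30*4)*W + 30 = -120*W + 30 = 30 - 120*W)
3385/2984 + v(-37, u)/(-4118) = 3385/2984 + (30 - 120*(-37))/(-4118) = 3385*(1/2984) + (30 + 4440)*(-1/4118) = 3385/2984 + 4470*(-1/4118) = 3385/2984 - 2235/2059 = 300475/6144056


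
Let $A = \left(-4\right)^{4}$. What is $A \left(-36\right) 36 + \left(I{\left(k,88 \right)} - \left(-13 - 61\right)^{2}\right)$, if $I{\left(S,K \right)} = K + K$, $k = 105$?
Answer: $-337076$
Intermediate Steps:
$I{\left(S,K \right)} = 2 K$
$A = 256$
$A \left(-36\right) 36 + \left(I{\left(k,88 \right)} - \left(-13 - 61\right)^{2}\right) = 256 \left(-36\right) 36 + \left(2 \cdot 88 - \left(-13 - 61\right)^{2}\right) = \left(-9216\right) 36 + \left(176 - \left(-74\right)^{2}\right) = -331776 + \left(176 - 5476\right) = -331776 - 5300 = -337076$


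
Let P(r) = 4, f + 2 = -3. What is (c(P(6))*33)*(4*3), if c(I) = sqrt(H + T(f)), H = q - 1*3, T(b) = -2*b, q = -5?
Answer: 396*sqrt(2) ≈ 560.03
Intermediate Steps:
f = -5 (f = -2 - 3 = -5)
H = -8 (H = -5 - 1*3 = -5 - 3 = -8)
c(I) = sqrt(2) (c(I) = sqrt(-8 - 2*(-5)) = sqrt(-8 + 10) = sqrt(2))
(c(P(6))*33)*(4*3) = (sqrt(2)*33)*(4*3) = (33*sqrt(2))*12 = 396*sqrt(2)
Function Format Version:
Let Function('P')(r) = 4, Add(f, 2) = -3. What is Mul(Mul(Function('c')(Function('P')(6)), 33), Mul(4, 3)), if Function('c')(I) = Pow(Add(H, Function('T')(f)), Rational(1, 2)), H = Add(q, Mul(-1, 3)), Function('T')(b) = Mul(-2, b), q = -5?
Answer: Mul(396, Pow(2, Rational(1, 2))) ≈ 560.03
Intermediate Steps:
f = -5 (f = Add(-2, -3) = -5)
H = -8 (H = Add(-5, Mul(-1, 3)) = Add(-5, -3) = -8)
Function('c')(I) = Pow(2, Rational(1, 2)) (Function('c')(I) = Pow(Add(-8, Mul(-2, -5)), Rational(1, 2)) = Pow(Add(-8, 10), Rational(1, 2)) = Pow(2, Rational(1, 2)))
Mul(Mul(Function('c')(Function('P')(6)), 33), Mul(4, 3)) = Mul(Mul(Pow(2, Rational(1, 2)), 33), Mul(4, 3)) = Mul(Mul(33, Pow(2, Rational(1, 2))), 12) = Mul(396, Pow(2, Rational(1, 2)))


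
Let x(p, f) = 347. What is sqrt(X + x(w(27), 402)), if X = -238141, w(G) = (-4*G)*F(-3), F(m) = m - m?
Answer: I*sqrt(237794) ≈ 487.64*I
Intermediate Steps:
F(m) = 0
w(G) = 0 (w(G) = -4*G*0 = 0)
sqrt(X + x(w(27), 402)) = sqrt(-238141 + 347) = sqrt(-237794) = I*sqrt(237794)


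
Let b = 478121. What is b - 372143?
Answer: 105978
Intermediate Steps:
b - 372143 = 478121 - 372143 = 105978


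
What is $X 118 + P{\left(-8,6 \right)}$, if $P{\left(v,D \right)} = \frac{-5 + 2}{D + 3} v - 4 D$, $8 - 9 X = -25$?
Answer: $\frac{1234}{3} \approx 411.33$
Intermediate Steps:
$X = \frac{11}{3}$ ($X = \frac{8}{9} - - \frac{25}{9} = \frac{8}{9} + \frac{25}{9} = \frac{11}{3} \approx 3.6667$)
$P{\left(v,D \right)} = - 4 D - \frac{3 v}{3 + D}$ ($P{\left(v,D \right)} = - \frac{3}{3 + D} v - 4 D = - \frac{3 v}{3 + D} - 4 D = - 4 D - \frac{3 v}{3 + D}$)
$X 118 + P{\left(-8,6 \right)} = \frac{11}{3} \cdot 118 + \frac{\left(-12\right) 6 - 4 \cdot 6^{2} - -24}{3 + 6} = \frac{1298}{3} + \frac{-72 - 144 + 24}{9} = \frac{1298}{3} + \frac{1}{9} \left(-192\right) = \frac{1298}{3} - \frac{64}{3} = \frac{1234}{3}$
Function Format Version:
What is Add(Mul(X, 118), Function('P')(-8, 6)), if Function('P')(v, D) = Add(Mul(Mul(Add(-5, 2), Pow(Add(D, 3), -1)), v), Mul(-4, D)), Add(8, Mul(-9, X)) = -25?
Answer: Rational(1234, 3) ≈ 411.33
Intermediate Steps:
X = Rational(11, 3) (X = Add(Rational(8, 9), Mul(Rational(-1, 9), -25)) = Add(Rational(8, 9), Rational(25, 9)) = Rational(11, 3) ≈ 3.6667)
Function('P')(v, D) = Add(Mul(-4, D), Mul(-3, v, Pow(Add(3, D), -1))) (Function('P')(v, D) = Add(Mul(Mul(-3, Pow(Add(3, D), -1)), v), Mul(-4, D)) = Add(Mul(-3, v, Pow(Add(3, D), -1)), Mul(-4, D)) = Add(Mul(-4, D), Mul(-3, v, Pow(Add(3, D), -1))))
Add(Mul(X, 118), Function('P')(-8, 6)) = Add(Mul(Rational(11, 3), 118), Mul(Pow(Add(3, 6), -1), Add(Mul(-12, 6), Mul(-4, Pow(6, 2)), Mul(-3, -8)))) = Add(Rational(1298, 3), Mul(Pow(9, -1), Add(-72, Mul(-4, 36), 24))) = Add(Rational(1298, 3), Mul(Rational(1, 9), Add(-72, -144, 24))) = Add(Rational(1298, 3), Mul(Rational(1, 9), -192)) = Add(Rational(1298, 3), Rational(-64, 3)) = Rational(1234, 3)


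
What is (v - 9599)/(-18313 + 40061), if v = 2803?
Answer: -1699/5437 ≈ -0.31249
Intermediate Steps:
(v - 9599)/(-18313 + 40061) = (2803 - 9599)/(-18313 + 40061) = -6796/21748 = -6796*1/21748 = -1699/5437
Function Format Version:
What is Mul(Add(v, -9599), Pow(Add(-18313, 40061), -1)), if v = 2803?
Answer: Rational(-1699, 5437) ≈ -0.31249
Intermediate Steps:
Mul(Add(v, -9599), Pow(Add(-18313, 40061), -1)) = Mul(Add(2803, -9599), Pow(Add(-18313, 40061), -1)) = Mul(-6796, Pow(21748, -1)) = Mul(-6796, Rational(1, 21748)) = Rational(-1699, 5437)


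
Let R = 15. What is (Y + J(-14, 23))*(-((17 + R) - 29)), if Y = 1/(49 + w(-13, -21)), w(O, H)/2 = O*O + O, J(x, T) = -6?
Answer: 6495/361 ≈ 17.992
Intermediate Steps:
w(O, H) = 2*O + 2*O² (w(O, H) = 2*(O*O + O) = 2*(O² + O) = 2*(O + O²) = 2*O + 2*O²)
Y = 1/361 (Y = 1/(49 + 2*(-13)*(1 - 13)) = 1/(49 + 2*(-13)*(-12)) = 1/(49 + 312) = 1/361 ≈ 0.0027701)
(Y + J(-14, 23))*(-((17 + R) - 29)) = (1/361 - 6)*(-((17 + 15) - 29)) = -(-2165)*(32 - 29)/361 = -(-2165)*3/361 = -2165/361*(-3) = 6495/361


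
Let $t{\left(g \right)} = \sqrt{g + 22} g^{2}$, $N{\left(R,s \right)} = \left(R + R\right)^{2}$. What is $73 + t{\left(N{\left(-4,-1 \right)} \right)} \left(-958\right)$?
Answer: $73 - 3923968 \sqrt{86} \approx -3.6389 \cdot 10^{7}$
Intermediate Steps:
$N{\left(R,s \right)} = 4 R^{2}$ ($N{\left(R,s \right)} = \left(2 R\right)^{2} = 4 R^{2}$)
$t{\left(g \right)} = g^{2} \sqrt{22 + g}$ ($t{\left(g \right)} = \sqrt{22 + g} g^{2} = g^{2} \sqrt{22 + g}$)
$73 + t{\left(N{\left(-4,-1 \right)} \right)} \left(-958\right) = 73 + \left(4 \left(-4\right)^{2}\right)^{2} \sqrt{22 + 4 \left(-4\right)^{2}} \left(-958\right) = 73 + \left(4 \cdot 16\right)^{2} \sqrt{22 + 4 \cdot 16} \left(-958\right) = 73 + 64^{2} \sqrt{22 + 64} \left(-958\right) = 73 + 4096 \sqrt{86} \left(-958\right) = 73 - 3923968 \sqrt{86}$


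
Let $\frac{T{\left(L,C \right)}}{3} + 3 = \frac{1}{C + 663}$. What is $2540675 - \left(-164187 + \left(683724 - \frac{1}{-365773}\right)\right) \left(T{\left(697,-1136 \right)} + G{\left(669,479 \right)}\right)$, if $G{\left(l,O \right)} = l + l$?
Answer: $- \frac{119017593500982053}{173010629} \approx -6.8792 \cdot 10^{8}$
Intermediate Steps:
$T{\left(L,C \right)} = -9 + \frac{3}{663 + C}$ ($T{\left(L,C \right)} = -9 + \frac{3}{C + 663} = -9 + \frac{3}{663 + C}$)
$G{\left(l,O \right)} = 2 l$
$2540675 - \left(-164187 + \left(683724 - \frac{1}{-365773}\right)\right) \left(T{\left(697,-1136 \right)} + G{\left(669,479 \right)}\right) = 2540675 - \left(-164187 + \left(683724 - \frac{1}{-365773}\right)\right) \left(\frac{3 \left(-1988 - -3408\right)}{663 - 1136} + 2 \cdot 669\right) = 2540675 - \left(-164187 + \left(683724 - - \frac{1}{365773}\right)\right) \left(\frac{3 \left(-1988 + 3408\right)}{-473} + 1338\right) = 2540675 - \left(-164187 + \left(683724 + \frac{1}{365773}\right)\right) \left(3 \left(- \frac{1}{473}\right) 1420 + 1338\right) = 2540675 - \left(-164187 + \frac{250087778653}{365773}\right) \left(- \frac{4260}{473} + 1338\right) = 2540675 - \frac{190032607102}{365773} \cdot \frac{628614}{473} = 2540675 - \frac{119457157280816628}{173010629} = - \frac{119017593500982053}{173010629}$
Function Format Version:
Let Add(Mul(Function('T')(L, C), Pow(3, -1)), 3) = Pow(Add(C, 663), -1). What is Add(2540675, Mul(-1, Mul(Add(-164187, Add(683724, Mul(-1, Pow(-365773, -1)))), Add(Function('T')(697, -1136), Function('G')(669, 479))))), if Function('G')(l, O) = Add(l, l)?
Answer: Rational(-119017593500982053, 173010629) ≈ -6.8792e+8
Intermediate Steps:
Function('T')(L, C) = Add(-9, Mul(3, Pow(Add(663, C), -1))) (Function('T')(L, C) = Add(-9, Mul(3, Pow(Add(C, 663), -1))) = Add(-9, Mul(3, Pow(Add(663, C), -1))))
Function('G')(l, O) = Mul(2, l)
Add(2540675, Mul(-1, Mul(Add(-164187, Add(683724, Mul(-1, Pow(-365773, -1)))), Add(Function('T')(697, -1136), Function('G')(669, 479))))) = Add(2540675, Mul(-1, Mul(Add(-164187, Add(683724, Mul(-1, Pow(-365773, -1)))), Add(Mul(3, Pow(Add(663, -1136), -1), Add(-1988, Mul(-3, -1136))), Mul(2, 669))))) = Add(2540675, Mul(-1, Mul(Add(-164187, Add(683724, Mul(-1, Rational(-1, 365773)))), Add(Mul(3, Pow(-473, -1), Add(-1988, 3408)), 1338)))) = Add(2540675, Mul(-1, Mul(Add(-164187, Add(683724, Rational(1, 365773))), Add(Mul(3, Rational(-1, 473), 1420), 1338)))) = Add(2540675, Mul(-1, Mul(Add(-164187, Rational(250087778653, 365773)), Add(Rational(-4260, 473), 1338)))) = Add(2540675, Mul(-1, Mul(Rational(190032607102, 365773), Rational(628614, 473)))) = Add(2540675, Mul(-1, Rational(119457157280816628, 173010629))) = Add(2540675, Rational(-119457157280816628, 173010629)) = Rational(-119017593500982053, 173010629)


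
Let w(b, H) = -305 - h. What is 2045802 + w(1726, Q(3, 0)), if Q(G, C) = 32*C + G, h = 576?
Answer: 2044921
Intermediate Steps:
Q(G, C) = G + 32*C
w(b, H) = -881 (w(b, H) = -305 - 1*576 = -305 - 576 = -881)
2045802 + w(1726, Q(3, 0)) = 2045802 - 881 = 2044921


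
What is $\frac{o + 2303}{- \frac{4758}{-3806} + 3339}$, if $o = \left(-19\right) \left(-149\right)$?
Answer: $\frac{32351}{21048} \approx 1.537$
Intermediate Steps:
$o = 2831$
$\frac{o + 2303}{- \frac{4758}{-3806} + 3339} = \frac{2831 + 2303}{- \frac{4758}{-3806} + 3339} = \frac{5134}{\left(-4758\right) \left(- \frac{1}{3806}\right) + 3339} = \frac{5134}{\frac{2379}{1903} + 3339} = \frac{5134}{\frac{6356496}{1903}} = 5134 \cdot \frac{1903}{6356496} = \frac{32351}{21048}$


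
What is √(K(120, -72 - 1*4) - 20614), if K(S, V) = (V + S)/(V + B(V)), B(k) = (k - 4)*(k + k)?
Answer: I*√188132421543/3021 ≈ 143.58*I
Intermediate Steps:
B(k) = 2*k*(-4 + k) (B(k) = (-4 + k)*(2*k) = 2*k*(-4 + k))
K(S, V) = (S + V)/(V + 2*V*(-4 + V)) (K(S, V) = (V + S)/(V + 2*V*(-4 + V)) = (S + V)/(V + 2*V*(-4 + V)))
√(K(120, -72 - 1*4) - 20614) = √((120 + (-72 - 1*4))/((-72 - 1*4)*(-7 + 2*(-72 - 1*4))) - 20614) = √((120 + (-72 - 4))/((-72 - 4)*(-7 + 2*(-72 - 4))) - 20614) = √((120 - 76)/((-76)*(-7 + 2*(-76))) - 20614) = √(-1/76*44/(-7 - 152) - 20614) = √(-1/76*44/(-159) - 20614) = √(-1/76*(-1/159)*44 - 20614) = √(11/3021 - 20614) = √(-62274883/3021) = I*√188132421543/3021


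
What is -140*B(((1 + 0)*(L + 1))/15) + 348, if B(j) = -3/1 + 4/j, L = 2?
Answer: -2032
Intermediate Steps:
B(j) = -3 + 4/j (B(j) = -3*1 + 4/j = -3 + 4/j)
-140*B(((1 + 0)*(L + 1))/15) + 348 = -140*(-3 + 4/((((1 + 0)*(2 + 1))/15))) + 348 = -140*(-3 + 4/(((1*3)*(1/15)))) + 348 = -140*(-3 + 4/((3*(1/15)))) + 348 = -140*(-3 + 4/(1/5)) + 348 = -140*(-3 + 4*5) + 348 = -140*(-3 + 20) + 348 = -140*17 + 348 = -2380 + 348 = -2032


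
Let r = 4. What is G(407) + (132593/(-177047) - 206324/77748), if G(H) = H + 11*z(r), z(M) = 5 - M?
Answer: 1426738269854/3441262539 ≈ 414.60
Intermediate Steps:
G(H) = 11 + H (G(H) = H + 11*(5 - 1*4) = H + 11*(5 - 4) = H + 11*1 = H + 11 = 11 + H)
G(407) + (132593/(-177047) - 206324/77748) = (11 + 407) + (132593/(-177047) - 206324/77748) = 418 + (132593*(-1/177047) - 206324*1/77748) = 418 + (-132593/177047 - 51581/19437) = 418 - 11709471448/3441262539 = 1426738269854/3441262539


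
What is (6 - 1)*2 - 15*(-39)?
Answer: 595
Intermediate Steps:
(6 - 1)*2 - 15*(-39) = 5*2 + 585 = 10 + 585 = 595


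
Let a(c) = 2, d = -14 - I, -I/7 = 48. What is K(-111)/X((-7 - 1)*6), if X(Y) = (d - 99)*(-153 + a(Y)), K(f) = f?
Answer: 111/33673 ≈ 0.0032964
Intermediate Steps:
I = -336 (I = -7*48 = -336)
d = 322 (d = -14 - 1*(-336) = -14 + 336 = 322)
X(Y) = -33673 (X(Y) = (322 - 99)*(-153 + 2) = 223*(-151) = -33673)
K(-111)/X((-7 - 1)*6) = -111/(-33673) = -111*(-1/33673) = 111/33673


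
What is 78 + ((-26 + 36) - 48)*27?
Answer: -948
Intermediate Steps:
78 + ((-26 + 36) - 48)*27 = 78 + (10 - 48)*27 = 78 - 38*27 = 78 - 1026 = -948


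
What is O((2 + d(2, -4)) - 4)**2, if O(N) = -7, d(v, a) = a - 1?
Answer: 49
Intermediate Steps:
d(v, a) = -1 + a
O((2 + d(2, -4)) - 4)**2 = (-7)**2 = 49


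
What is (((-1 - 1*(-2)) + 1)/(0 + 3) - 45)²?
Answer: 17689/9 ≈ 1965.4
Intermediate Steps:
(((-1 - 1*(-2)) + 1)/(0 + 3) - 45)² = (((-1 + 2) + 1)/3 - 45)² = ((1 + 1)*(⅓) - 45)² = (2*(⅓) - 45)² = (⅔ - 45)² = (-133/3)² = 17689/9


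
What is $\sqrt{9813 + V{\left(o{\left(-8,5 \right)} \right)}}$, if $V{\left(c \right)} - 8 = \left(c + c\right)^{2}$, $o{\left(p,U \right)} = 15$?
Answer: $\sqrt{10721} \approx 103.54$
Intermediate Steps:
$V{\left(c \right)} = 8 + 4 c^{2}$ ($V{\left(c \right)} = 8 + \left(c + c\right)^{2} = 8 + \left(2 c\right)^{2} = 8 + 4 c^{2}$)
$\sqrt{9813 + V{\left(o{\left(-8,5 \right)} \right)}} = \sqrt{9813 + \left(8 + 4 \cdot 15^{2}\right)} = \sqrt{9813 + \left(8 + 4 \cdot 225\right)} = \sqrt{9813 + \left(8 + 900\right)} = \sqrt{9813 + 908} = \sqrt{10721}$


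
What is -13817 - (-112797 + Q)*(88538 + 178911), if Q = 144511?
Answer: -8481891403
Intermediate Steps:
-13817 - (-112797 + Q)*(88538 + 178911) = -13817 - (-112797 + 144511)*(88538 + 178911) = -13817 - 31714*267449 = -13817 - 1*8481877586 = -13817 - 8481877586 = -8481891403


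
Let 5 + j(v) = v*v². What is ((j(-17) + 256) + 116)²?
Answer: 20666116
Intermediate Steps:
j(v) = -5 + v³ (j(v) = -5 + v*v² = -5 + v³)
((j(-17) + 256) + 116)² = (((-5 + (-17)³) + 256) + 116)² = (((-5 - 4913) + 256) + 116)² = ((-4918 + 256) + 116)² = (-4662 + 116)² = (-4546)² = 20666116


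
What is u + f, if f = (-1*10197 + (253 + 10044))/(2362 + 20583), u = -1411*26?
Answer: -168352034/4589 ≈ -36686.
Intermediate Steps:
u = -36686
f = 20/4589 (f = (-10197 + 10297)/22945 = 100*(1/22945) = 20/4589 ≈ 0.0043582)
u + f = -36686 + 20/4589 = -168352034/4589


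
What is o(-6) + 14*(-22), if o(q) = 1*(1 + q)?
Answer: -313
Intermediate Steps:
o(q) = 1 + q
o(-6) + 14*(-22) = (1 - 6) + 14*(-22) = -5 - 308 = -313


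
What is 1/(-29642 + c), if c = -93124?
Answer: -1/122766 ≈ -8.1456e-6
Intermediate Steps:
1/(-29642 + c) = 1/(-29642 - 93124) = 1/(-122766) = -1/122766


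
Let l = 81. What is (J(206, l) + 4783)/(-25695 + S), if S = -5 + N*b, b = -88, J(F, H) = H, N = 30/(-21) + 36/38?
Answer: -161728/853117 ≈ -0.18957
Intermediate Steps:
N = -64/133 (N = 30*(-1/21) + 36*(1/38) = -10/7 + 18/19 = -64/133 ≈ -0.48120)
S = 4967/133 (S = -5 - 64/133*(-88) = -5 + 5632/133 = 4967/133 ≈ 37.346)
(J(206, l) + 4783)/(-25695 + S) = (81 + 4783)/(-25695 + 4967/133) = 4864/(-3412468/133) = 4864*(-133/3412468) = -161728/853117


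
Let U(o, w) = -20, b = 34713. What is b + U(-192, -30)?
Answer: 34693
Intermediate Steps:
b + U(-192, -30) = 34713 - 20 = 34693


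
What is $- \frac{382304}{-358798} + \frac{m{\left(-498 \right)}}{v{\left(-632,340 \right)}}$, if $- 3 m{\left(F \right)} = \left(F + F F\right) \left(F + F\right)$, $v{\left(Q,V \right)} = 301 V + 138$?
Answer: $\frac{7380581033732}{9192225361} \approx 802.92$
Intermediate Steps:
$v{\left(Q,V \right)} = 138 + 301 V$
$m{\left(F \right)} = - \frac{2 F \left(F + F^{2}\right)}{3}$ ($m{\left(F \right)} = - \frac{\left(F + F F\right) \left(F + F\right)}{3} = - \frac{\left(F + F^{2}\right) 2 F}{3} = - \frac{2 F \left(F + F^{2}\right)}{3}$)
$- \frac{382304}{-358798} + \frac{m{\left(-498 \right)}}{v{\left(-632,340 \right)}} = - \frac{382304}{-358798} + \frac{\frac{2}{3} \left(-498\right)^{2} \left(-1 - -498\right)}{138 + 301 \cdot 340} = \left(-382304\right) \left(- \frac{1}{358798}\right) + \frac{\frac{2}{3} \cdot 248004 \left(-1 + 498\right)}{138 + 102340} = \frac{191152}{179399} + \frac{\frac{2}{3} \cdot 248004 \cdot 497}{102478} = \frac{191152}{179399} + 82171992 \cdot \frac{1}{102478} = \frac{191152}{179399} + \frac{41085996}{51239} = \frac{7380581033732}{9192225361}$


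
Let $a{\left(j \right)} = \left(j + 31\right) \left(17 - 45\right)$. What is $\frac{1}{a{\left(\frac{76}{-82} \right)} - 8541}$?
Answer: $- \frac{41}{384705} \approx -0.00010658$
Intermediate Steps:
$a{\left(j \right)} = -868 - 28 j$ ($a{\left(j \right)} = \left(31 + j\right) \left(-28\right) = -868 - 28 j$)
$\frac{1}{a{\left(\frac{76}{-82} \right)} - 8541} = \frac{1}{\left(-868 - 28 \frac{76}{-82}\right) - 8541} = \frac{1}{\left(-868 - 28 \cdot 76 \left(- \frac{1}{82}\right)\right) - 8541} = \frac{1}{\left(-868 - - \frac{1064}{41}\right) - 8541} = \frac{1}{\left(-868 + \frac{1064}{41}\right) - 8541} = \frac{1}{- \frac{34524}{41} - 8541} = \frac{1}{- \frac{384705}{41}} = - \frac{41}{384705}$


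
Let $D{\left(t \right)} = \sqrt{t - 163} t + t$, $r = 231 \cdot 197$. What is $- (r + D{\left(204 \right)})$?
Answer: $-45711 - 204 \sqrt{41} \approx -47017.0$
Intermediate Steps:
$r = 45507$
$D{\left(t \right)} = t + t \sqrt{-163 + t}$ ($D{\left(t \right)} = \sqrt{-163 + t} t + t = t \sqrt{-163 + t} + t = t + t \sqrt{-163 + t}$)
$- (r + D{\left(204 \right)}) = - (45507 + 204 \left(1 + \sqrt{-163 + 204}\right)) = - (45507 + 204 \left(1 + \sqrt{41}\right)) = - (45507 + \left(204 + 204 \sqrt{41}\right)) = - (45711 + 204 \sqrt{41}) = -45711 - 204 \sqrt{41}$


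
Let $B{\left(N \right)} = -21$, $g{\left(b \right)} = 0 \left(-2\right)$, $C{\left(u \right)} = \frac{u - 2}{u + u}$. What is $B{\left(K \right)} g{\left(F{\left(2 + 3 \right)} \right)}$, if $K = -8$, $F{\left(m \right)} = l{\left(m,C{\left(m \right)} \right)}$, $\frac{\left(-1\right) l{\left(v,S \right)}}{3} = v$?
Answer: $0$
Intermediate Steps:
$C{\left(u \right)} = \frac{-2 + u}{2 u}$
$l{\left(v,S \right)} = - 3 v$
$F{\left(m \right)} = - 3 m$
$g{\left(b \right)} = 0$
$B{\left(K \right)} g{\left(F{\left(2 + 3 \right)} \right)} = \left(-21\right) 0 = 0$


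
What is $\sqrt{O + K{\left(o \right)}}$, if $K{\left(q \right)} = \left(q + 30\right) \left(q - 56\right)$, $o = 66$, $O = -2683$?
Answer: $i \sqrt{1723} \approx 41.509 i$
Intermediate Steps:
$K{\left(q \right)} = \left(-56 + q\right) \left(30 + q\right)$ ($K{\left(q \right)} = \left(30 + q\right) \left(-56 + q\right) = \left(-56 + q\right) \left(30 + q\right)$)
$\sqrt{O + K{\left(o \right)}} = \sqrt{-2683 - \left(3396 - 4356\right)} = \sqrt{-2683 - -960} = \sqrt{-2683 + 960} = \sqrt{-1723} = i \sqrt{1723}$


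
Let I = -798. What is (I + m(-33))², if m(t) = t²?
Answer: 84681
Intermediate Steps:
(I + m(-33))² = (-798 + (-33)²)² = (-798 + 1089)² = 291² = 84681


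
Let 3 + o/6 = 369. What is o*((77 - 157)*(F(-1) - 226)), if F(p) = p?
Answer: 39879360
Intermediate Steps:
o = 2196 (o = -18 + 6*369 = -18 + 2214 = 2196)
o*((77 - 157)*(F(-1) - 226)) = 2196*((77 - 157)*(-1 - 226)) = 2196*(-80*(-227)) = 2196*18160 = 39879360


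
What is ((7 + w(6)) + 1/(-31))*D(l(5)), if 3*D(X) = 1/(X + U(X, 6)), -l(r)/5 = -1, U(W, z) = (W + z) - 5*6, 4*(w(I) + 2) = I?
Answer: -401/2604 ≈ -0.15399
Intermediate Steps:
w(I) = -2 + I/4
U(W, z) = -30 + W + z (U(W, z) = (W + z) - 30 = -30 + W + z)
l(r) = 5 (l(r) = -5*(-1) = 5)
D(X) = 1/(3*(-24 + 2*X)) (D(X) = 1/(3*(X + (-30 + X + 6))) = 1/(3*(X + (-24 + X))) = 1/(3*(-24 + 2*X)))
((7 + w(6)) + 1/(-31))*D(l(5)) = ((7 + (-2 + (1/4)*6)) + 1/(-31))*(1/(6*(-12 + 5))) = ((7 + (-2 + 3/2)) - 1/31)*((1/6)/(-7)) = ((7 - 1/2) - 1/31)*((1/6)*(-1/7)) = (13/2 - 1/31)*(-1/42) = (401/62)*(-1/42) = -401/2604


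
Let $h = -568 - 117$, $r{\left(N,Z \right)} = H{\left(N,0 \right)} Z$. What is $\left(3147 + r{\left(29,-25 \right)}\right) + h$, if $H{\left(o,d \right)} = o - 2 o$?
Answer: $3187$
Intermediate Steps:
$H{\left(o,d \right)} = - o$ ($H{\left(o,d \right)} = o - 2 o = - o$)
$r{\left(N,Z \right)} = - N Z$
$h = -685$
$\left(3147 + r{\left(29,-25 \right)}\right) + h = \left(3147 - 29 \left(-25\right)\right) - 685 = \left(3147 + 725\right) - 685 = 3872 - 685 = 3187$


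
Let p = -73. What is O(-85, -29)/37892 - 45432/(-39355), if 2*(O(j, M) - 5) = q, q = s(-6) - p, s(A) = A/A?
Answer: 861581127/745619830 ≈ 1.1555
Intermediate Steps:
s(A) = 1
q = 74 (q = 1 - 1*(-73) = 1 + 73 = 74)
O(j, M) = 42 (O(j, M) = 5 + (½)*74 = 5 + 37 = 42)
O(-85, -29)/37892 - 45432/(-39355) = 42/37892 - 45432/(-39355) = 42*(1/37892) - 45432*(-1/39355) = 21/18946 + 45432/39355 = 861581127/745619830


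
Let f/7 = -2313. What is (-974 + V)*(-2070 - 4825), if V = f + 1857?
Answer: 105548660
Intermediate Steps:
f = -16191 (f = 7*(-2313) = -16191)
V = -14334 (V = -16191 + 1857 = -14334)
(-974 + V)*(-2070 - 4825) = (-974 - 14334)*(-2070 - 4825) = -15308*(-6895) = 105548660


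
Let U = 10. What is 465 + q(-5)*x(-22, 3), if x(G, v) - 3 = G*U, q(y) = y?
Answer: 1550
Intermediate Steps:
x(G, v) = 3 + 10*G (x(G, v) = 3 + G*10 = 3 + 10*G)
465 + q(-5)*x(-22, 3) = 465 - 5*(3 + 10*(-22)) = 465 - 5*(3 - 220) = 465 - 5*(-217) = 465 + 1085 = 1550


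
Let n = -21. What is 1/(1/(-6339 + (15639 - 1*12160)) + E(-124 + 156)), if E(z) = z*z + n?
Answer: 2860/2868579 ≈ 0.00099701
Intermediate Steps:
E(z) = -21 + z² (E(z) = z*z - 21 = z² - 21 = -21 + z²)
1/(1/(-6339 + (15639 - 1*12160)) + E(-124 + 156)) = 1/(1/(-6339 + (15639 - 1*12160)) + (-21 + (-124 + 156)²)) = 1/(1/(-6339 + (15639 - 12160)) + (-21 + 32²)) = 1/(1/(-6339 + 3479) + (-21 + 1024)) = 1/(1/(-2860) + 1003) = 1/(-1/2860 + 1003) = 1/(2868579/2860) = 2860/2868579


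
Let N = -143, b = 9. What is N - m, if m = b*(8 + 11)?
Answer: -314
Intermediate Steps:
m = 171 (m = 9*(8 + 11) = 9*19 = 171)
N - m = -143 - 1*171 = -143 - 171 = -314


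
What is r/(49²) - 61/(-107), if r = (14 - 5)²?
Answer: 155128/256907 ≈ 0.60383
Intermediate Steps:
r = 81 (r = 9² = 81)
r/(49²) - 61/(-107) = 81/(49²) - 61/(-107) = 81/2401 - 61*(-1/107) = 81*(1/2401) + 61/107 = 81/2401 + 61/107 = 155128/256907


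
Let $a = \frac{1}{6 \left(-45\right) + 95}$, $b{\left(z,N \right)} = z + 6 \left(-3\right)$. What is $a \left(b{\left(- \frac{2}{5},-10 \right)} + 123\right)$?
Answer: $- \frac{523}{875} \approx -0.59771$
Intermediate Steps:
$b{\left(z,N \right)} = -18 + z$ ($b{\left(z,N \right)} = z - 18 = -18 + z$)
$a = - \frac{1}{175}$ ($a = \frac{1}{-270 + 95} = \frac{1}{-175} = - \frac{1}{175} \approx -0.0057143$)
$a \left(b{\left(- \frac{2}{5},-10 \right)} + 123\right) = - \frac{\left(-18 - \frac{2}{5}\right) + 123}{175} = - \frac{- \frac{92}{5} + 123}{175} = \left(- \frac{1}{175}\right) \frac{523}{5} = - \frac{523}{875}$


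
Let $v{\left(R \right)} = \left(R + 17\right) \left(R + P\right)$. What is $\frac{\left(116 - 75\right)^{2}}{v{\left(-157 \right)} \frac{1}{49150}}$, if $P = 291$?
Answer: $- \frac{8262115}{1876} \approx -4404.1$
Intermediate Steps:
$v{\left(R \right)} = \left(17 + R\right) \left(291 + R\right)$ ($v{\left(R \right)} = \left(R + 17\right) \left(R + 291\right) = \left(17 + R\right) \left(291 + R\right)$)
$\frac{\left(116 - 75\right)^{2}}{v{\left(-157 \right)} \frac{1}{49150}} = \frac{\left(116 - 75\right)^{2}}{\left(4947 + \left(-157\right)^{2} + 308 \left(-157\right)\right) \frac{1}{49150}} = \frac{41^{2}}{\left(4947 + 24649 - 48356\right) \frac{1}{49150}} = \frac{1681}{\left(-18760\right) \frac{1}{49150}} = \frac{1681}{- \frac{1876}{4915}} = 1681 \left(- \frac{4915}{1876}\right) = - \frac{8262115}{1876}$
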